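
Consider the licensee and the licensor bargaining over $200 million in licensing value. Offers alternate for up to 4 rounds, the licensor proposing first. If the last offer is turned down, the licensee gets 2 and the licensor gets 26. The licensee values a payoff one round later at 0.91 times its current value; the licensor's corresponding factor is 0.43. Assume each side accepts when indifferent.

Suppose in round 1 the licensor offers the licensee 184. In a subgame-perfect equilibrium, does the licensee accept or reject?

Work out the licensee's continuation value if the offer is rejected.
Round 4 (the licensee proposes): the licensor gets 26 if talks fail, so the licensee offers 26 and keeps 174.
Round 3 (the licensor proposes): the licensee can get 174 next round, worth 0.91 × 174 = 158.34 now, so the licensor offers 158.34, keeping 41.66.
Round 2 (the licensee proposes): the licensor can get 41.66 next round, worth 0.43 × 41.66 = 17.9138 now; the licensee offers that and keeps 182.0862.
So by rejecting in round 1, the licensee gets 182.0862 next round, worth 0.91 × 182.0862 = 165.698442 now.
Offer 184 ≥ 165.698442, so the licensee accepts.

Accept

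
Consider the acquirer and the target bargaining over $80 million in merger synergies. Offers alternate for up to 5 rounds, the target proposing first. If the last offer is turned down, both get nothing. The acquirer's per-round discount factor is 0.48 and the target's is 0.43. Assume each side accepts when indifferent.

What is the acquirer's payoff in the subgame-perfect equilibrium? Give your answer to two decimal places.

26.41

Round 5 (the target proposes): rejection yields 0 for the acquirer; the target offers 0 and keeps 80.
Round 4 (the acquirer proposes): the target can get 80 next round, worth 0.43 × 80 = 34.4 now; the acquirer offers that and keeps 45.6.
Round 3 (the target proposes): the acquirer can get 45.6 next round, worth 0.48 × 45.6 = 21.888 now; the target offers that and keeps 58.112.
Round 2 (the acquirer proposes): the target can get 58.112 next round, worth 0.43 × 58.112 = 24.98816 now, so the acquirer offers 24.98816, keeping 55.01184.
Round 1 (the target proposes): the acquirer can get 55.01184 next round, worth 0.48 × 55.01184 = 26.4056832 now. The target offers 26.4056832 and keeps 80 − 26.4056832 = 53.5943168.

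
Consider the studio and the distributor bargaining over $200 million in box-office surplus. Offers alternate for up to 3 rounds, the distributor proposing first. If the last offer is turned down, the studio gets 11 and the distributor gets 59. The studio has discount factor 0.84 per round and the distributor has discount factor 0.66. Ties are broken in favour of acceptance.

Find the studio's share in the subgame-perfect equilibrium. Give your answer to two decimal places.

Round 3 (the distributor proposes): the studio gets 11 if talks fail, so the distributor offers 11 and keeps 189.
Round 2 (the studio proposes): the distributor can get 189 next round, worth 0.66 × 189 = 124.74 now. The studio offers 124.74 and keeps 200 − 124.74 = 75.26.
Round 1 (the distributor proposes): the studio can get 75.26 next round, worth 0.84 × 75.26 = 63.2184 now; the distributor offers that and keeps 136.7816.

63.22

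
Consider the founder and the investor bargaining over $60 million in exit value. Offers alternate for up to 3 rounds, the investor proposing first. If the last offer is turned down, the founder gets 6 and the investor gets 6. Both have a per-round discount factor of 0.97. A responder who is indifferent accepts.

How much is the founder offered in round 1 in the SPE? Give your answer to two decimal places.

7.39

By backward induction:
Round 3 (the investor proposes): the founder gets 6 if talks fail, so the investor offers 6 and keeps 54.
Round 2 (the founder proposes): the investor can get 54 next round, worth 0.97 × 54 = 52.38 now; the founder offers that and keeps 7.62.
Round 1 (the investor proposes): the founder can get 7.62 next round, worth 0.97 × 7.62 = 7.3914 now; the investor offers that and keeps 52.6086.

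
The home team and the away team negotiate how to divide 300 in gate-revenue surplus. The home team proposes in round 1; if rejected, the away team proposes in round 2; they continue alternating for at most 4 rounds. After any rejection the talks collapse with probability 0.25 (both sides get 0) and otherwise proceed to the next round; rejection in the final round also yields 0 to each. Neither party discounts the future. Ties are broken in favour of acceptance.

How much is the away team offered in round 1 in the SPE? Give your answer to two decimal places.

182.81

Round 4 (the away team proposes): the home team will accept anything ≥ 0, so the away team offers 0 and keeps 300.
Round 3 (the home team proposes): rejecting gives the away team an expected 0.75 × 300 = 225, so the home team offers 225, keeping 75.
Round 2 (the away team proposes): rejecting gives the home team an expected 0.75 × 75 = 56.25; the away team offers that and keeps 243.75.
Round 1 (the home team proposes): rejecting gives the away team an expected 0.75 × 243.75 = 182.8125. The home team offers 182.8125 and keeps 300 − 182.8125 = 117.1875.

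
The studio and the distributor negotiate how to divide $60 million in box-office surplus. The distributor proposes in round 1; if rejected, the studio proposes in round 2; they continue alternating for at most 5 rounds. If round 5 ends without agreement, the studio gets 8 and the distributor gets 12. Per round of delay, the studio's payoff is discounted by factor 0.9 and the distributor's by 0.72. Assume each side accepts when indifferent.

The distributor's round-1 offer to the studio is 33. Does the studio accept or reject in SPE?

Work out the studio's continuation value if the offer is rejected.
Round 5 (the distributor proposes): the studio gets 8 if talks fail, so the distributor offers 8 and keeps 52.
Round 4 (the studio proposes): the distributor can get 52 next round, worth 0.72 × 52 = 37.44 now. The studio offers 37.44 and keeps 60 − 37.44 = 22.56.
Round 3 (the distributor proposes): the studio can get 22.56 next round, worth 0.9 × 22.56 = 20.304 now, so the distributor offers 20.304, keeping 39.696.
Round 2 (the studio proposes): the distributor can get 39.696 next round, worth 0.72 × 39.696 = 28.58112 now. The studio offers 28.58112 and keeps 60 − 28.58112 = 31.41888.
So by rejecting in round 1, the studio gets 31.41888 next round, worth 0.9 × 31.41888 = 28.276992 now.
Offer 33 ≥ 28.276992, so the studio accepts.

Accept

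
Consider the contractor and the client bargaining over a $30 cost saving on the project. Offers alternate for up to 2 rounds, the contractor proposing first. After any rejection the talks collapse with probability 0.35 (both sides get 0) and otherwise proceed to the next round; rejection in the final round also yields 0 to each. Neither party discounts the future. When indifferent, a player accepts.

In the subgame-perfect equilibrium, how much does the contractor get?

Round 2 (the client proposes): rejection yields 0 for the contractor; the client offers 0 and keeps 30.
Round 1 (the contractor proposes): rejecting gives the client an expected 0.65 × 30 = 19.5. The contractor offers 19.5 and keeps 30 − 19.5 = 10.5.

10.5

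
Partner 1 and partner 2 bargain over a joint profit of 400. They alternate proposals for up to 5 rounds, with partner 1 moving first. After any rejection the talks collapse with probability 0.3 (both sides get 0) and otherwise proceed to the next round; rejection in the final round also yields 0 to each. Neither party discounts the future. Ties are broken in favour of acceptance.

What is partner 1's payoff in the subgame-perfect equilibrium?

Round 5 (partner 1 proposes): rejection yields 0 for partner 2; partner 1 offers 0 and keeps 400.
Round 4 (partner 2 proposes): rejecting gives partner 1 an expected 0.7 × 400 = 280, so partner 2 offers 280, keeping 120.
Round 3 (partner 1 proposes): rejecting gives partner 2 an expected 0.7 × 120 = 84; partner 1 offers that and keeps 316.
Round 2 (partner 2 proposes): rejecting gives partner 1 an expected 0.7 × 316 = 221.2, so partner 2 offers 221.2, keeping 178.8.
Round 1 (partner 1 proposes): rejecting gives partner 2 an expected 0.7 × 178.8 = 125.16. Partner 1 offers 125.16 and keeps 400 − 125.16 = 274.84.

274.84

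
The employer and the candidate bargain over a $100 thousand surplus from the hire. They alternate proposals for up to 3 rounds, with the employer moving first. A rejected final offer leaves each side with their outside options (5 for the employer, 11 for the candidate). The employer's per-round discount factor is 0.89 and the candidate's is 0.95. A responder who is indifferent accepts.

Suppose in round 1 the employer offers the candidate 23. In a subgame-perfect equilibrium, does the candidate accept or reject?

Work out the candidate's continuation value if the offer is rejected.
Round 3 (the employer proposes): the candidate gets 11 if talks fail, so the employer offers 11 and keeps 89.
Round 2 (the candidate proposes): the employer can get 89 next round, worth 0.89 × 89 = 79.21 now. The candidate offers 79.21 and keeps 100 − 79.21 = 20.79.
So by rejecting in round 1, the candidate gets 20.79 next round, worth 0.95 × 20.79 = 19.7505 now.
Offer 23 ≥ 19.7505, so the candidate accepts.

Accept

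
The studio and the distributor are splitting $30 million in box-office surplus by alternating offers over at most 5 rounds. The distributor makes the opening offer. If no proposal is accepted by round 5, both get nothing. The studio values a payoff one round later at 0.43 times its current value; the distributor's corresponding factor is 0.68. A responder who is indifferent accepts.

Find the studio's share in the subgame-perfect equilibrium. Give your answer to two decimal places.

Work backward from the last round.
Round 5 (the distributor proposes): rejection yields 0 for the studio; the distributor offers 0 and keeps 30.
Round 4 (the studio proposes): the distributor can get 30 next round, worth 0.68 × 30 = 20.4 now; the studio offers that and keeps 9.6.
Round 3 (the distributor proposes): the studio can get 9.6 next round, worth 0.43 × 9.6 = 4.128 now, so the distributor offers 4.128, keeping 25.872.
Round 2 (the studio proposes): the distributor can get 25.872 next round, worth 0.68 × 25.872 = 17.59296 now, so the studio offers 17.59296, keeping 12.40704.
Round 1 (the distributor proposes): the studio can get 12.40704 next round, worth 0.43 × 12.40704 = 5.3350272 now. The distributor offers 5.3350272 and keeps 30 − 5.3350272 = 24.6649728.

5.34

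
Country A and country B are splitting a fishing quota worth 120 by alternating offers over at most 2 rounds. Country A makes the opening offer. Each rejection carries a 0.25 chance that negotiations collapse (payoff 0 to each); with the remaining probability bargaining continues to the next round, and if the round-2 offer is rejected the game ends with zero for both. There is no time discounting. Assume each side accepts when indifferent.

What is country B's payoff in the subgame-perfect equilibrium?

Round 2 (country B proposes): rejection yields 0 for country A; country B offers 0 and keeps 120.
Round 1 (country A proposes): rejecting gives country B an expected 0.75 × 120 = 90; country A offers that and keeps 30.

90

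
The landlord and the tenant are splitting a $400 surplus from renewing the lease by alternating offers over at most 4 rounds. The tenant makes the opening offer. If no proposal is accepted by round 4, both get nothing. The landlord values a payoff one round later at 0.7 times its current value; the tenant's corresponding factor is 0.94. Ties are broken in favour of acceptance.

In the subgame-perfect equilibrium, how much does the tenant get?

Round 4 (the landlord proposes): rejection yields 0 for the tenant; the landlord offers 0 and keeps 400.
Round 3 (the tenant proposes): the landlord can get 400 next round, worth 0.7 × 400 = 280 now; the tenant offers that and keeps 120.
Round 2 (the landlord proposes): the tenant can get 120 next round, worth 0.94 × 120 = 112.8 now, so the landlord offers 112.8, keeping 287.2.
Round 1 (the tenant proposes): the landlord can get 287.2 next round, worth 0.7 × 287.2 = 201.04 now. The tenant offers 201.04 and keeps 400 − 201.04 = 198.96.

198.96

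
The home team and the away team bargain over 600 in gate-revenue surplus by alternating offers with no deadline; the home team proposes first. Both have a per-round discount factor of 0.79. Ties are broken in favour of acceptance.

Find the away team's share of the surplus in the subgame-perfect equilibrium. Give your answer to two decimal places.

When the home team proposes, the away team accepts any offer worth at least 0.79 times what the away team would get by proposing next round; and vice versa.
This gives x = 600 − 0.79y and y = 600 − 0.79x, where x and y are each side's share when it proposes.
Hence (1 − 0.79·0.79)x = 600(1 − 0.79), i.e. 0.3759·x = 126.
x ≈ 335.1955; the away team's share is 600 − x ≈ 264.8045.

264.80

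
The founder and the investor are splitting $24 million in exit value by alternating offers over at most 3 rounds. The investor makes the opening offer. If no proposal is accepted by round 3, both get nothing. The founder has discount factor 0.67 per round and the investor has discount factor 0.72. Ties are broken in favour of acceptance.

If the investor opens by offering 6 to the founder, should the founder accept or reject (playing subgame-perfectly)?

Round 3 (the investor proposes): rejection yields 0 for the founder; the investor offers 0 and keeps 24.
Round 2 (the founder proposes): the investor can get 24 next round, worth 0.72 × 24 = 17.28 now; the founder offers that and keeps 6.72.
So by rejecting in round 1, the founder gets 6.72 next round, worth 0.67 × 6.72 = 4.5024 now.
Offer 6 ≥ 4.5024, so the founder accepts.

Accept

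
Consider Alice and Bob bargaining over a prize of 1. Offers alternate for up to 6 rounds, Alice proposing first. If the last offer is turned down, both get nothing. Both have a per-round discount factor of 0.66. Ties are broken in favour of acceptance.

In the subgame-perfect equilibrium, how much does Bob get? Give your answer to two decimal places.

Round 6 (Bob proposes): rejection yields 0 for Alice; Bob offers 0 and keeps 1.
Round 5 (Alice proposes): Bob can get 1 next round, worth 0.66 × 1 = 0.66 now. Alice offers 0.66 and keeps 1 − 0.66 = 0.34.
Round 4 (Bob proposes): Alice can get 0.34 next round, worth 0.66 × 0.34 = 0.2244 now; Bob offers that and keeps 0.7756.
Round 3 (Alice proposes): Bob can get 0.7756 next round, worth 0.66 × 0.7756 = 0.511896 now; Alice offers that and keeps 0.488104.
Round 2 (Bob proposes): Alice can get 0.488104 next round, worth 0.66 × 0.488104 = 0.32214864 now; Bob offers that and keeps 0.67785136.
Round 1 (Alice proposes): Bob can get 0.67785136 next round, worth 0.66 × 0.67785136 = 0.4473818976 now, so Alice offers 0.4473818976, keeping 0.5526181024.

0.45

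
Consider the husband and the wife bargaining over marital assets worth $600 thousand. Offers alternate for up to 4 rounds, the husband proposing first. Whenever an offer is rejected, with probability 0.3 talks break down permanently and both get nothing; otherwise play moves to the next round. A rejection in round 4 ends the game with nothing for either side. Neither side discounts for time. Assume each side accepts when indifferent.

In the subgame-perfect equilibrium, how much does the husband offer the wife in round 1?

Round 4 (the wife proposes): rejection yields 0 for the husband; the wife offers 0 and keeps 600.
Round 3 (the husband proposes): rejecting gives the wife an expected 0.7 × 600 = 420, so the husband offers 420, keeping 180.
Round 2 (the wife proposes): rejecting gives the husband an expected 0.7 × 180 = 126. The wife offers 126 and keeps 600 − 126 = 474.
Round 1 (the husband proposes): rejecting gives the wife an expected 0.7 × 474 = 331.8, so the husband offers 331.8, keeping 268.2.

331.8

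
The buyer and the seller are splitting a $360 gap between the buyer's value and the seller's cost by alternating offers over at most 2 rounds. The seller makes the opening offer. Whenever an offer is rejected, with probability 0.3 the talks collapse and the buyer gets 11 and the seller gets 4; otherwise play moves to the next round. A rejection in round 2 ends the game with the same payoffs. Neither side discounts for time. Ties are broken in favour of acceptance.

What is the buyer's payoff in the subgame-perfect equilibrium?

Round 2 (the buyer proposes): the seller gets 4 if talks fail, so the buyer offers 4 and keeps 356.
Round 1 (the seller proposes): rejecting gives the buyer an expected 0.7 × 356 + 0.3 × 11 = 252.5. The seller offers 252.5 and keeps 360 − 252.5 = 107.5.

252.5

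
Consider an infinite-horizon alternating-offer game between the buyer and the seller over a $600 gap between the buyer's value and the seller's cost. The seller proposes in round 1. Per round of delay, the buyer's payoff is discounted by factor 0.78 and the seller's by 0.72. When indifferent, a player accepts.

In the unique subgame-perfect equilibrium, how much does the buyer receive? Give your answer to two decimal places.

Let x be the seller's share when the seller proposes and y be the buyer's share when the buyer proposes.
The buyer accepts iff offered ≥ 0.78·y, so x = 600 − 0.78y. Symmetrically y = 600 − 0.72x.
Substituting: x = 600 − 0.78(600 − 0.72x), giving x(1 − 0.72·0.78) = 600(1 − 0.78).
So x = 600 × 0.22 / 0.4384 ≈ 301.0949, and the buyer receives 600 − x ≈ 298.9051.

298.91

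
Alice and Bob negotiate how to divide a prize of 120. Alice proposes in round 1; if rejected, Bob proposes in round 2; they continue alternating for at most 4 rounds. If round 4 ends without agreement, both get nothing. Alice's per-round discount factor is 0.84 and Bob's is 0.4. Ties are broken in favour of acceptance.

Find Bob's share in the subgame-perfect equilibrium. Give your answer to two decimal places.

23.81

Round 4 (Bob proposes): Alice will accept anything ≥ 0, so Bob offers 0 and keeps 120.
Round 3 (Alice proposes): Bob can get 120 next round, worth 0.4 × 120 = 48 now, so Alice offers 48, keeping 72.
Round 2 (Bob proposes): Alice can get 72 next round, worth 0.84 × 72 = 60.48 now, so Bob offers 60.48, keeping 59.52.
Round 1 (Alice proposes): Bob can get 59.52 next round, worth 0.4 × 59.52 = 23.808 now, so Alice offers 23.808, keeping 96.192.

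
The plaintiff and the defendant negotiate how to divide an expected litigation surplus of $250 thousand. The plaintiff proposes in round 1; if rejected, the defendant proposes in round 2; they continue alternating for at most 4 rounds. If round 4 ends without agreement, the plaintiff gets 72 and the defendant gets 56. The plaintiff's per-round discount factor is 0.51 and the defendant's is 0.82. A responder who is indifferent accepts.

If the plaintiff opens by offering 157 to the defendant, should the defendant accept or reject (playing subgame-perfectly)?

Round 4 (the defendant proposes): the plaintiff gets 72 if talks fail, so the defendant offers 72 and keeps 178.
Round 3 (the plaintiff proposes): the defendant can get 178 next round, worth 0.82 × 178 = 145.96 now. The plaintiff offers 145.96 and keeps 250 − 145.96 = 104.04.
Round 2 (the defendant proposes): the plaintiff can get 104.04 next round, worth 0.51 × 104.04 = 53.0604 now; the defendant offers that and keeps 196.9396.
So by rejecting in round 1, the defendant gets 196.9396 next round, worth 0.82 × 196.9396 = 161.490472 now.
Offer 157 < 161.490472, so the defendant rejects.

Reject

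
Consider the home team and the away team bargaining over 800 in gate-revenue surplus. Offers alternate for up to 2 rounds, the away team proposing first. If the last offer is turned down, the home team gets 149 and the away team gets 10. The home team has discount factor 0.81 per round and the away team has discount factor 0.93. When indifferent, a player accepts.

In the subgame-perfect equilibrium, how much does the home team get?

639.9

Round 2 (the home team proposes): the away team gets 10 if talks fail, so the home team offers 10 and keeps 790.
Round 1 (the away team proposes): the home team can get 790 next round, worth 0.81 × 790 = 639.9 now, so the away team offers 639.9, keeping 160.1.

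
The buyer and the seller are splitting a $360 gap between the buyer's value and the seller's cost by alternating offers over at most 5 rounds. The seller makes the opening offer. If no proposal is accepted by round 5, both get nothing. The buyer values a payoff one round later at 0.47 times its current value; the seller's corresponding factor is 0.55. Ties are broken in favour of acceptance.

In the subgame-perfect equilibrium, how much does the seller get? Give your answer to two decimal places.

264.18

Round 5 (the seller proposes): the buyer will accept anything ≥ 0, so the seller offers 0 and keeps 360.
Round 4 (the buyer proposes): the seller can get 360 next round, worth 0.55 × 360 = 198 now; the buyer offers that and keeps 162.
Round 3 (the seller proposes): the buyer can get 162 next round, worth 0.47 × 162 = 76.14 now, so the seller offers 76.14, keeping 283.86.
Round 2 (the buyer proposes): the seller can get 283.86 next round, worth 0.55 × 283.86 = 156.123 now; the buyer offers that and keeps 203.877.
Round 1 (the seller proposes): the buyer can get 203.877 next round, worth 0.47 × 203.877 = 95.82219 now. The seller offers 95.82219 and keeps 360 − 95.82219 = 264.17781.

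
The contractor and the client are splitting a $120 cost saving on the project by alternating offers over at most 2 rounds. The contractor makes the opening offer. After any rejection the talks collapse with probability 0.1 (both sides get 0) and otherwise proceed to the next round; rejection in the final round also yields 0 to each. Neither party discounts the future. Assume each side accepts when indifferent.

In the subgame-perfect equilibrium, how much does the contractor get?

Round 2 (the client proposes): the contractor will accept anything ≥ 0, so the client offers 0 and keeps 120.
Round 1 (the contractor proposes): rejecting gives the client an expected 0.9 × 120 = 108. The contractor offers 108 and keeps 120 − 108 = 12.

12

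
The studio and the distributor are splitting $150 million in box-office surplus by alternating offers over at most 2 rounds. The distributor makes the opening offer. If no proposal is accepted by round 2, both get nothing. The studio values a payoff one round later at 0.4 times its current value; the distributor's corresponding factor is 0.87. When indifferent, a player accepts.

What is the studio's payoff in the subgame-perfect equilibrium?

60

Round 2 (the studio proposes): rejection yields 0 for the distributor; the studio offers 0 and keeps 150.
Round 1 (the distributor proposes): the studio can get 150 next round, worth 0.4 × 150 = 60 now. The distributor offers 60 and keeps 150 − 60 = 90.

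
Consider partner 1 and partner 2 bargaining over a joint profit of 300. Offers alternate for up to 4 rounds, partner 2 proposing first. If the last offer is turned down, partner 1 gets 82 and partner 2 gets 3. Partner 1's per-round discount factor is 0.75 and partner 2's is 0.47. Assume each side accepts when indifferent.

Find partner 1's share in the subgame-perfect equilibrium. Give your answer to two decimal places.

197.77

Round 4 (partner 1 proposes): partner 2 gets 3 if talks fail, so partner 1 offers 3 and keeps 297.
Round 3 (partner 2 proposes): partner 1 can get 297 next round, worth 0.75 × 297 = 222.75 now, so partner 2 offers 222.75, keeping 77.25.
Round 2 (partner 1 proposes): partner 2 can get 77.25 next round, worth 0.47 × 77.25 = 36.3075 now; partner 1 offers that and keeps 263.6925.
Round 1 (partner 2 proposes): partner 1 can get 263.6925 next round, worth 0.75 × 263.6925 = 197.769375 now, so partner 2 offers 197.769375, keeping 102.230625.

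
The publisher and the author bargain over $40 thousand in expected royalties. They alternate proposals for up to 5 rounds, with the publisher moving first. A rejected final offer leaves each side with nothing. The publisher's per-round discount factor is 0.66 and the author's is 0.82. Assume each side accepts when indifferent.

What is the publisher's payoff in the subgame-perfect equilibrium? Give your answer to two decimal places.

Round 5 (the publisher proposes): rejection yields 0 for the author; the publisher offers 0 and keeps 40.
Round 4 (the author proposes): the publisher can get 40 next round, worth 0.66 × 40 = 26.4 now, so the author offers 26.4, keeping 13.6.
Round 3 (the publisher proposes): the author can get 13.6 next round, worth 0.82 × 13.6 = 11.152 now. The publisher offers 11.152 and keeps 40 − 11.152 = 28.848.
Round 2 (the author proposes): the publisher can get 28.848 next round, worth 0.66 × 28.848 = 19.03968 now; the author offers that and keeps 20.96032.
Round 1 (the publisher proposes): the author can get 20.96032 next round, worth 0.82 × 20.96032 = 17.1874624 now. The publisher offers 17.1874624 and keeps 40 − 17.1874624 = 22.8125376.

22.81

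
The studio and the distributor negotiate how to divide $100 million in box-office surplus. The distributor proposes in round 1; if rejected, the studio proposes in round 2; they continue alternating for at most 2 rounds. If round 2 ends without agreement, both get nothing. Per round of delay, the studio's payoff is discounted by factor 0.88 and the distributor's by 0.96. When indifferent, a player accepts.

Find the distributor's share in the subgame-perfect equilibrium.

Round 2 (the studio proposes): rejection yields 0 for the distributor; the studio offers 0 and keeps 100.
Round 1 (the distributor proposes): the studio can get 100 next round, worth 0.88 × 100 = 88 now; the distributor offers that and keeps 12.

12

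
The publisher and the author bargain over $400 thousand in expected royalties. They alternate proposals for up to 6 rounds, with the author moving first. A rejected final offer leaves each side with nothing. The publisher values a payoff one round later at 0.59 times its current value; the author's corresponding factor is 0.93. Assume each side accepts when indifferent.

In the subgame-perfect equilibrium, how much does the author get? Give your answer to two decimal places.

303.36

Round 6 (the publisher proposes): rejection yields 0 for the author; the publisher offers 0 and keeps 400.
Round 5 (the author proposes): the publisher can get 400 next round, worth 0.59 × 400 = 236 now, so the author offers 236, keeping 164.
Round 4 (the publisher proposes): the author can get 164 next round, worth 0.93 × 164 = 152.52 now. The publisher offers 152.52 and keeps 400 − 152.52 = 247.48.
Round 3 (the author proposes): the publisher can get 247.48 next round, worth 0.59 × 247.48 = 146.0132 now, so the author offers 146.0132, keeping 253.9868.
Round 2 (the publisher proposes): the author can get 253.9868 next round, worth 0.93 × 253.9868 = 236.207724 now, so the publisher offers 236.207724, keeping 163.792276.
Round 1 (the author proposes): the publisher can get 163.792276 next round, worth 0.59 × 163.792276 = 96.63744284 now, so the author offers 96.63744284, keeping 303.36255716.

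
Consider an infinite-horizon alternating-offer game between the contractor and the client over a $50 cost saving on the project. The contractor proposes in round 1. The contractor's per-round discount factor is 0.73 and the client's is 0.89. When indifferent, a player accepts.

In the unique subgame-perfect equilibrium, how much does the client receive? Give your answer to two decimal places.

34.30

When the contractor proposes, the client accepts any offer worth at least 0.89 times what the client would get by proposing next round; and vice versa.
This gives x = 50 − 0.89y and y = 50 − 0.73x, where x and y are each side's share when it proposes.
Hence (1 − 0.89·0.73)x = 50(1 − 0.89), i.e. 0.3503·x = 5.5.
x ≈ 15.7008; the client's share is 50 − x ≈ 34.2992.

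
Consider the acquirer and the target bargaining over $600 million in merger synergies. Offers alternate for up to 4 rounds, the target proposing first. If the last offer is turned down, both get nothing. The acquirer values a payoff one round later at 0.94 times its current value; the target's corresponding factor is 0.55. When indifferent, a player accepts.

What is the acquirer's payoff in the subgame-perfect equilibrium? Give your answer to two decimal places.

Round 4 (the acquirer proposes): rejection yields 0 for the target; the acquirer offers 0 and keeps 600.
Round 3 (the target proposes): the acquirer can get 600 next round, worth 0.94 × 600 = 564 now. The target offers 564 and keeps 600 − 564 = 36.
Round 2 (the acquirer proposes): the target can get 36 next round, worth 0.55 × 36 = 19.8 now; the acquirer offers that and keeps 580.2.
Round 1 (the target proposes): the acquirer can get 580.2 next round, worth 0.94 × 580.2 = 545.388 now, so the target offers 545.388, keeping 54.612.

545.39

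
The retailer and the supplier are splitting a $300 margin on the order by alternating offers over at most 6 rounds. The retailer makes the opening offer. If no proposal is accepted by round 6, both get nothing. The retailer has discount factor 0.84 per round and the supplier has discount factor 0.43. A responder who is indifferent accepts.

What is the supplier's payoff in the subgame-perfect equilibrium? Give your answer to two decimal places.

Work backward from the last round.
Round 6 (the supplier proposes): rejection yields 0 for the retailer; the supplier offers 0 and keeps 300.
Round 5 (the retailer proposes): the supplier can get 300 next round, worth 0.43 × 300 = 129 now. The retailer offers 129 and keeps 300 − 129 = 171.
Round 4 (the supplier proposes): the retailer can get 171 next round, worth 0.84 × 171 = 143.64 now; the supplier offers that and keeps 156.36.
Round 3 (the retailer proposes): the supplier can get 156.36 next round, worth 0.43 × 156.36 = 67.2348 now. The retailer offers 67.2348 and keeps 300 − 67.2348 = 232.7652.
Round 2 (the supplier proposes): the retailer can get 232.7652 next round, worth 0.84 × 232.7652 = 195.522768 now. The supplier offers 195.522768 and keeps 300 − 195.522768 = 104.477232.
Round 1 (the retailer proposes): the supplier can get 104.477232 next round, worth 0.43 × 104.477232 = 44.92520976 now. The retailer offers 44.92520976 and keeps 300 − 44.92520976 = 255.07479024.

44.93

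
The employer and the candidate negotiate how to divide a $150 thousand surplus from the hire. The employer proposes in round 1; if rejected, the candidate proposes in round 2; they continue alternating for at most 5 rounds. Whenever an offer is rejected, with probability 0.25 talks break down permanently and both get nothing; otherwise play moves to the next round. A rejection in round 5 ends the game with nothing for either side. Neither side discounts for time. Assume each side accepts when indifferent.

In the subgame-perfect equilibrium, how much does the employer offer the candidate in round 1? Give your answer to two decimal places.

43.95

Round 5 (the employer proposes): the candidate will accept anything ≥ 0, so the employer offers 0 and keeps 150.
Round 4 (the candidate proposes): rejecting gives the employer an expected 0.75 × 150 = 112.5, so the candidate offers 112.5, keeping 37.5.
Round 3 (the employer proposes): rejecting gives the candidate an expected 0.75 × 37.5 = 28.125; the employer offers that and keeps 121.875.
Round 2 (the candidate proposes): rejecting gives the employer an expected 0.75 × 121.875 = 91.40625. The candidate offers 91.40625 and keeps 150 − 91.40625 = 58.59375.
Round 1 (the employer proposes): rejecting gives the candidate an expected 0.75 × 58.59375 = 43.9453125. The employer offers 43.9453125 and keeps 150 − 43.9453125 = 106.0546875.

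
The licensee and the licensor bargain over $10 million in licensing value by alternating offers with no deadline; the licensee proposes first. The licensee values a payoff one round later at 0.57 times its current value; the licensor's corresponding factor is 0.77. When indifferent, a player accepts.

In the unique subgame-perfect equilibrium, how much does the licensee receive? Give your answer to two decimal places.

4.10

When the licensee proposes, the licensor accepts any offer worth at least 0.77 times what the licensor would get by proposing next round; and vice versa.
This gives x = 10 − 0.77y and y = 10 − 0.57x, where x and y are each side's share when it proposes.
Hence (1 − 0.77·0.57)x = 10(1 − 0.77), i.e. 0.5611·x = 2.3.
x ≈ 4.0991; the licensor's share is 10 − x ≈ 5.9009.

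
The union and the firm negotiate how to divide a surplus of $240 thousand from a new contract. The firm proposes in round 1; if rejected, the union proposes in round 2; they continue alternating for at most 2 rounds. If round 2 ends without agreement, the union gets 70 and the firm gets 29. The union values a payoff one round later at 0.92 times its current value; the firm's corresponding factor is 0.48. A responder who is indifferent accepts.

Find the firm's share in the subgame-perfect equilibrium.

Round 2 (the union proposes): the firm gets 29 if talks fail, so the union offers 29 and keeps 211.
Round 1 (the firm proposes): the union can get 211 next round, worth 0.92 × 211 = 194.12 now. The firm offers 194.12 and keeps 240 − 194.12 = 45.88.

45.88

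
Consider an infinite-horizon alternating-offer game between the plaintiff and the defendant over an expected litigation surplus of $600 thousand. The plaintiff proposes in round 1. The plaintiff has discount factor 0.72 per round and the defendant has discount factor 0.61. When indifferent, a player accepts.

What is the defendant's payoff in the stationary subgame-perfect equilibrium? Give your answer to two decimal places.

182.74

Let x be the plaintiff's share when the plaintiff proposes and y be the defendant's share when the defendant proposes.
The defendant accepts iff offered ≥ 0.61·y, so x = 600 − 0.61y. Symmetrically y = 600 − 0.72x.
Substituting: x = 600 − 0.61(600 − 0.72x), giving x(1 − 0.72·0.61) = 600(1 − 0.61).
So x = 600 × 0.39 / 0.5608 ≈ 417.2611, and the defendant receives 600 − x ≈ 182.7389.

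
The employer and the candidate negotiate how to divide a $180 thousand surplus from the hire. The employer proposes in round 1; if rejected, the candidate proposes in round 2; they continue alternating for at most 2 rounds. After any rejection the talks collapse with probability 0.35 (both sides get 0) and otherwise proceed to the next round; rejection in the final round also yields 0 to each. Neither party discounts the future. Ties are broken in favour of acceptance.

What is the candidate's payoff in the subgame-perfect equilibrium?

117

Round 2 (the candidate proposes): rejection yields 0 for the employer; the candidate offers 0 and keeps 180.
Round 1 (the employer proposes): rejecting gives the candidate an expected 0.65 × 180 = 117, so the employer offers 117, keeping 63.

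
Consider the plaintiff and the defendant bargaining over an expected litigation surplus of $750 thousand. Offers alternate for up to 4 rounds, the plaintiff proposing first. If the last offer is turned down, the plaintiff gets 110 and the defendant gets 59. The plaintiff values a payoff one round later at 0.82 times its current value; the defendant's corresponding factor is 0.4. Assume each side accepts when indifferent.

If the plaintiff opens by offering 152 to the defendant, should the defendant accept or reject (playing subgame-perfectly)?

Work out the defendant's continuation value if the offer is rejected.
Round 4 (the defendant proposes): the plaintiff gets 110 if talks fail, so the defendant offers 110 and keeps 640.
Round 3 (the plaintiff proposes): the defendant can get 640 next round, worth 0.4 × 640 = 256 now, so the plaintiff offers 256, keeping 494.
Round 2 (the defendant proposes): the plaintiff can get 494 next round, worth 0.82 × 494 = 405.08 now, so the defendant offers 405.08, keeping 344.92.
So by rejecting in round 1, the defendant gets 344.92 next round, worth 0.4 × 344.92 = 137.968 now.
Offer 152 ≥ 137.968, so the defendant accepts.

Accept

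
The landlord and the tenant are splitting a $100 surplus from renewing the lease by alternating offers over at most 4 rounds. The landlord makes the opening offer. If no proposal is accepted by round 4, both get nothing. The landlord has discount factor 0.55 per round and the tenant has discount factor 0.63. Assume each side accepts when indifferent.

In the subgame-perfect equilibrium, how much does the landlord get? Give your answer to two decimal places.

Solve by backward induction from round 4.
Round 4 (the tenant proposes): the landlord will accept anything ≥ 0, so the tenant offers 0 and keeps 100.
Round 3 (the landlord proposes): the tenant can get 100 next round, worth 0.63 × 100 = 63 now, so the landlord offers 63, keeping 37.
Round 2 (the tenant proposes): the landlord can get 37 next round, worth 0.55 × 37 = 20.35 now; the tenant offers that and keeps 79.65.
Round 1 (the landlord proposes): the tenant can get 79.65 next round, worth 0.63 × 79.65 = 50.1795 now; the landlord offers that and keeps 49.8205.

49.82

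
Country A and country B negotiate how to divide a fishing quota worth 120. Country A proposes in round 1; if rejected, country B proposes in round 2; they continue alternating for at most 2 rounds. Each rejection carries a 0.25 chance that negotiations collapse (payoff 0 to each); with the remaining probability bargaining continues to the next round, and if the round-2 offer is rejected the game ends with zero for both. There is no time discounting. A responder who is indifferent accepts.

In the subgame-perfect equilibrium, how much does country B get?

90

Round 2 (country B proposes): country A will accept anything ≥ 0, so country B offers 0 and keeps 120.
Round 1 (country A proposes): rejecting gives country B an expected 0.75 × 120 = 90; country A offers that and keeps 30.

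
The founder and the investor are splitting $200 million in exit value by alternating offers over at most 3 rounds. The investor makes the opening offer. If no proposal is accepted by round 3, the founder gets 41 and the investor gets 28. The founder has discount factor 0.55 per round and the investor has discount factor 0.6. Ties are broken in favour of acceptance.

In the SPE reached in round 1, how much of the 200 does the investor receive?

142.47

Round 3 (the investor proposes): the founder gets 41 if talks fail, so the investor offers 41 and keeps 159.
Round 2 (the founder proposes): the investor can get 159 next round, worth 0.6 × 159 = 95.4 now, so the founder offers 95.4, keeping 104.6.
Round 1 (the investor proposes): the founder can get 104.6 next round, worth 0.55 × 104.6 = 57.53 now, so the investor offers 57.53, keeping 142.47.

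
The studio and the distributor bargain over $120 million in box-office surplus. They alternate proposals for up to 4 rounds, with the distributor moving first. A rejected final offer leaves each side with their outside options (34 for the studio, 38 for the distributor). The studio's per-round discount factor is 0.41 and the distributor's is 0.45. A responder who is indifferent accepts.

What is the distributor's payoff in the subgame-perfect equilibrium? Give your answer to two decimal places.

Round 4 (the studio proposes): the distributor gets 38 if talks fail, so the studio offers 38 and keeps 82.
Round 3 (the distributor proposes): the studio can get 82 next round, worth 0.41 × 82 = 33.62 now, so the distributor offers 33.62, keeping 86.38.
Round 2 (the studio proposes): the distributor can get 86.38 next round, worth 0.45 × 86.38 = 38.871 now. The studio offers 38.871 and keeps 120 − 38.871 = 81.129.
Round 1 (the distributor proposes): the studio can get 81.129 next round, worth 0.41 × 81.129 = 33.26289 now. The distributor offers 33.26289 and keeps 120 − 33.26289 = 86.73711.

86.74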